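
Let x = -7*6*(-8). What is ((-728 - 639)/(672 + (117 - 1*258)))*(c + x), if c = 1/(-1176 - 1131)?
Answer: -1059631417/1225017 ≈ -864.99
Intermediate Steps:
x = 336 (x = -42*(-8) = 336)
c = -1/2307 (c = 1/(-2307) = -1/2307 ≈ -0.00043346)
((-728 - 639)/(672 + (117 - 1*258)))*(c + x) = ((-728 - 639)/(672 + (117 - 1*258)))*(-1/2307 + 336) = -1367/(672 + (117 - 258))*(775151/2307) = -1367/(672 - 141)*(775151/2307) = -1367/531*(775151/2307) = -1367*1/531*(775151/2307) = -1367/531*775151/2307 = -1059631417/1225017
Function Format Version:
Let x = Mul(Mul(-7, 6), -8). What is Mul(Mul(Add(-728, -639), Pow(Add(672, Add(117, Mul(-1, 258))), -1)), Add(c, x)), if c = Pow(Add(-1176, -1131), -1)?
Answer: Rational(-1059631417, 1225017) ≈ -864.99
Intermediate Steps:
x = 336 (x = Mul(-42, -8) = 336)
c = Rational(-1, 2307) (c = Pow(-2307, -1) = Rational(-1, 2307) ≈ -0.00043346)
Mul(Mul(Add(-728, -639), Pow(Add(672, Add(117, Mul(-1, 258))), -1)), Add(c, x)) = Mul(Mul(Add(-728, -639), Pow(Add(672, Add(117, Mul(-1, 258))), -1)), Add(Rational(-1, 2307), 336)) = Mul(Mul(-1367, Pow(Add(672, Add(117, -258)), -1)), Rational(775151, 2307)) = Mul(Mul(-1367, Pow(Add(672, -141), -1)), Rational(775151, 2307)) = Mul(Mul(-1367, Pow(531, -1)), Rational(775151, 2307)) = Mul(Mul(-1367, Rational(1, 531)), Rational(775151, 2307)) = Mul(Rational(-1367, 531), Rational(775151, 2307)) = Rational(-1059631417, 1225017)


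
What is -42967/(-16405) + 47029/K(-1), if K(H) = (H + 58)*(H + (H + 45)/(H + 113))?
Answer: -1268274461/935085 ≈ -1356.3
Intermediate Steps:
K(H) = (58 + H)*(H + (45 + H)/(113 + H))
-42967/(-16405) + 47029/K(-1) = -42967/(-16405) + 47029/(((2610 + (-1)³ + 172*(-1)² + 6657*(-1))/(113 - 1))) = -42967*(-1/16405) + 47029/(((2610 - 1 + 172*1 - 6657)/112)) = 42967/16405 + 47029/(((2610 - 1 + 172 - 6657)/112)) = 42967/16405 + 47029/(((1/112)*(-3876))) = 42967/16405 + 47029/(-969/28) = 42967/16405 + 47029*(-28/969) = 42967/16405 - 1316812/969 = -1268274461/935085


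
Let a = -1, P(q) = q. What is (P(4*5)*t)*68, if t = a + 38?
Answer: 50320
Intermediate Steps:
t = 37 (t = -1 + 38 = 37)
(P(4*5)*t)*68 = ((4*5)*37)*68 = (20*37)*68 = 740*68 = 50320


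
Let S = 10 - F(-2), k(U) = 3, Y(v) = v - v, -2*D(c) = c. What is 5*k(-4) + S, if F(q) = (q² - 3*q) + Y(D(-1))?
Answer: 15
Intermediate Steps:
D(c) = -c/2
Y(v) = 0
F(q) = q² - 3*q (F(q) = (q² - 3*q) + 0 = q² - 3*q)
S = 0 (S = 10 - (-2)*(-3 - 2) = 10 - (-2)*(-5) = 10 - 1*10 = 10 - 10 = 0)
5*k(-4) + S = 5*3 + 0 = 15 + 0 = 15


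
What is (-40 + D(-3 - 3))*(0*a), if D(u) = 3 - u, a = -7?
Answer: 0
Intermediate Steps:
(-40 + D(-3 - 3))*(0*a) = (-40 + (3 - (-3 - 3)))*(0*(-7)) = (-40 + (3 - 1*(-6)))*0 = (-40 + (3 + 6))*0 = (-40 + 9)*0 = -31*0 = 0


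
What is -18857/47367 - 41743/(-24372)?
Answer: 18736517/14252204 ≈ 1.3146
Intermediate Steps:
-18857/47367 - 41743/(-24372) = -18857*1/47367 - 41743*(-1/24372) = -18857/47367 + 41743/24372 = 18736517/14252204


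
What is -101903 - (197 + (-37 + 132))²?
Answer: -187167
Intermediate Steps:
-101903 - (197 + (-37 + 132))² = -101903 - (197 + 95)² = -101903 - 1*292² = -101903 - 1*85264 = -101903 - 85264 = -187167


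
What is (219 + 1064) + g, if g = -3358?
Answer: -2075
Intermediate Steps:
(219 + 1064) + g = (219 + 1064) - 3358 = 1283 - 3358 = -2075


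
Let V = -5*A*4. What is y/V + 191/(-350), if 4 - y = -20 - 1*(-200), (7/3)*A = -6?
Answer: -12499/3150 ≈ -3.9679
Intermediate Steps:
A = -18/7 (A = (3/7)*(-6) = -18/7 ≈ -2.5714)
y = -176 (y = 4 - (-20 - 1*(-200)) = 4 - (-20 + 200) = 4 - 1*180 = 4 - 180 = -176)
V = 360/7 (V = -5*(-18/7)*4 = (90/7)*4 = 360/7 ≈ 51.429)
y/V + 191/(-350) = -176/360/7 + 191/(-350) = -176*7/360 + 191*(-1/350) = -154/45 - 191/350 = -12499/3150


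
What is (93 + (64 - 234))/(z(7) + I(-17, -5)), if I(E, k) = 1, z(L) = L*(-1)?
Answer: 77/6 ≈ 12.833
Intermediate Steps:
z(L) = -L
(93 + (64 - 234))/(z(7) + I(-17, -5)) = (93 + (64 - 234))/(-1*7 + 1) = (93 - 170)/(-7 + 1) = -77/(-6) = -77*(-⅙) = 77/6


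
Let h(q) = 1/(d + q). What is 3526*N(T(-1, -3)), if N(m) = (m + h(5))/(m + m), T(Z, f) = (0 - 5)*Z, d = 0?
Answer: 45838/25 ≈ 1833.5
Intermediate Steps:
h(q) = 1/q (h(q) = 1/(0 + q) = 1/q)
T(Z, f) = -5*Z
N(m) = (⅕ + m)/(2*m) (N(m) = (m + 1/5)/(m + m) = (m + ⅕)/((2*m)) = (⅕ + m)*(1/(2*m)) = (⅕ + m)/(2*m))
3526*N(T(-1, -3)) = 3526*((1 + 5*(-5*(-1)))/(10*((-5*(-1))))) = 3526*((⅒)*(1 + 5*5)/5) = 3526*((⅒)*(⅕)*(1 + 25)) = 3526*((⅒)*(⅕)*26) = 3526*(13/25) = 45838/25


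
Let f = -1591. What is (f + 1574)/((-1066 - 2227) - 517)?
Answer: 17/3810 ≈ 0.0044619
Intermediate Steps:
(f + 1574)/((-1066 - 2227) - 517) = (-1591 + 1574)/((-1066 - 2227) - 517) = -17/(-3293 - 517) = -17/(-3810) = -17*(-1/3810) = 17/3810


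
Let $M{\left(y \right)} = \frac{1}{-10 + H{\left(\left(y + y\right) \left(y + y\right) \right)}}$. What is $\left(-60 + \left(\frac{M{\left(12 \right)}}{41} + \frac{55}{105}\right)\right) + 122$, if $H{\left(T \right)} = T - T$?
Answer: $\frac{538309}{8610} \approx 62.521$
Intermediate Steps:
$H{\left(T \right)} = 0$
$M{\left(y \right)} = - \frac{1}{10}$ ($M{\left(y \right)} = \frac{1}{-10 + 0} = \frac{1}{-10} = - \frac{1}{10}$)
$\left(-60 + \left(\frac{M{\left(12 \right)}}{41} + \frac{55}{105}\right)\right) + 122 = \left(-60 + \left(- \frac{1}{10 \cdot 41} + \frac{55}{105}\right)\right) + 122 = \left(-60 + \left(\left(- \frac{1}{10}\right) \frac{1}{41} + 55 \cdot \frac{1}{105}\right)\right) + 122 = \left(-60 + \left(- \frac{1}{410} + \frac{11}{21}\right)\right) + 122 = \left(-60 + \frac{4489}{8610}\right) + 122 = - \frac{512111}{8610} + 122 = \frac{538309}{8610}$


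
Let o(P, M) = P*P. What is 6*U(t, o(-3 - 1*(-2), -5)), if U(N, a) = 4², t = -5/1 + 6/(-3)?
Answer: 96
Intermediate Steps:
o(P, M) = P²
t = -7 (t = -5*1 + 6*(-⅓) = -5 - 2 = -7)
U(N, a) = 16
6*U(t, o(-3 - 1*(-2), -5)) = 6*16 = 96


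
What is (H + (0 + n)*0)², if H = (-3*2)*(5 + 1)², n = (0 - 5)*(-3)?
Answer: 46656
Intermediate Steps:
n = 15 (n = -5*(-3) = 15)
H = -216 (H = -6*6² = -6*36 = -216)
(H + (0 + n)*0)² = (-216 + (0 + 15)*0)² = (-216 + 15*0)² = (-216 + 0)² = (-216)² = 46656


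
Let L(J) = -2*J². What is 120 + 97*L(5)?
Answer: -4730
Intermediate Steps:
120 + 97*L(5) = 120 + 97*(-2*5²) = 120 + 97*(-2*25) = 120 + 97*(-50) = 120 - 4850 = -4730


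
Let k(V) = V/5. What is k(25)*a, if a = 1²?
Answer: 5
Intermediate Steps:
a = 1
k(V) = V/5 (k(V) = V*(⅕) = V/5)
k(25)*a = ((⅕)*25)*1 = 5*1 = 5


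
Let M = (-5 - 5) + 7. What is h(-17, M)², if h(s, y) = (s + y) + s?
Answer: 1369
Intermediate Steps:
M = -3 (M = -10 + 7 = -3)
h(s, y) = y + 2*s
h(-17, M)² = (-3 + 2*(-17))² = (-3 - 34)² = (-37)² = 1369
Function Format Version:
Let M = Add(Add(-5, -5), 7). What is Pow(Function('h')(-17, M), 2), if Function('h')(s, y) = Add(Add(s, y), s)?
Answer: 1369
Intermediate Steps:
M = -3 (M = Add(-10, 7) = -3)
Function('h')(s, y) = Add(y, Mul(2, s))
Pow(Function('h')(-17, M), 2) = Pow(Add(-3, Mul(2, -17)), 2) = Pow(Add(-3, -34), 2) = Pow(-37, 2) = 1369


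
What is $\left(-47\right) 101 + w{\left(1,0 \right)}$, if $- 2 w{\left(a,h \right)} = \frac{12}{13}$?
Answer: $- \frac{61717}{13} \approx -4747.5$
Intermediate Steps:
$w{\left(a,h \right)} = - \frac{6}{13}$ ($w{\left(a,h \right)} = - \frac{12 \cdot \frac{1}{13}}{2} = \left(- \frac{1}{2}\right) \frac{12}{13} = - \frac{6}{13}$)
$\left(-47\right) 101 + w{\left(1,0 \right)} = \left(-47\right) 101 - \frac{6}{13} = -4747 - \frac{6}{13} = - \frac{61717}{13}$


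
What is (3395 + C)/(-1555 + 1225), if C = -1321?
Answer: -1037/165 ≈ -6.2849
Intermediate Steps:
(3395 + C)/(-1555 + 1225) = (3395 - 1321)/(-1555 + 1225) = 2074/(-330) = 2074*(-1/330) = -1037/165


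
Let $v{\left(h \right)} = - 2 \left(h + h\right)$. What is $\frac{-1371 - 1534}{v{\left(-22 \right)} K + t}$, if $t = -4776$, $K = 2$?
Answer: $\frac{581}{920} \approx 0.63152$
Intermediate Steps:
$v{\left(h \right)} = - 4 h$ ($v{\left(h \right)} = - 2 \cdot 2 h = - 4 h$)
$\frac{-1371 - 1534}{v{\left(-22 \right)} K + t} = \frac{-1371 - 1534}{\left(-4\right) \left(-22\right) 2 - 4776} = - \frac{2905}{88 \cdot 2 - 4776} = - \frac{2905}{176 - 4776} = - \frac{2905}{-4600} = \left(-2905\right) \left(- \frac{1}{4600}\right) = \frac{581}{920}$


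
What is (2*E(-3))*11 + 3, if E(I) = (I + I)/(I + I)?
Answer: 25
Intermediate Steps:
E(I) = 1 (E(I) = (2*I)/((2*I)) = (2*I)*(1/(2*I)) = 1)
(2*E(-3))*11 + 3 = (2*1)*11 + 3 = 2*11 + 3 = 22 + 3 = 25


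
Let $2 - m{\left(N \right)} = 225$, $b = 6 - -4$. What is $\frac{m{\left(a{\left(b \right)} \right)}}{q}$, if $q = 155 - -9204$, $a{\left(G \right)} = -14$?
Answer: $- \frac{223}{9359} \approx -0.023827$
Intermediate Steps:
$b = 10$ ($b = 6 + 4 = 10$)
$m{\left(N \right)} = -223$ ($m{\left(N \right)} = 2 - 225 = -223$)
$q = 9359$ ($q = 155 + 9204 = 9359$)
$\frac{m{\left(a{\left(b \right)} \right)}}{q} = - \frac{223}{9359}$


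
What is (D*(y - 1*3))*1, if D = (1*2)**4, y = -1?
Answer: -64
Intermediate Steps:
D = 16 (D = 2**4 = 16)
(D*(y - 1*3))*1 = (16*(-1 - 1*3))*1 = (16*(-1 - 3))*1 = (16*(-4))*1 = -64*1 = -64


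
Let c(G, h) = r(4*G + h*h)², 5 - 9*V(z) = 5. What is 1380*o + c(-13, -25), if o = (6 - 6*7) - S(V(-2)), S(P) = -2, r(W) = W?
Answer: 281409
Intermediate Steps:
V(z) = 0 (V(z) = 5/9 - ⅑*5 = 5/9 - 5/9 = 0)
c(G, h) = (h² + 4*G)² (c(G, h) = (4*G + h*h)² = (4*G + h²)² = (h² + 4*G)²)
o = -34 (o = (6 - 6*7) - 1*(-2) = (6 - 42) + 2 = -36 + 2 = -34)
1380*o + c(-13, -25) = 1380*(-34) + ((-25)² + 4*(-13))² = -46920 + (625 - 52)² = -46920 + 573² = -46920 + 328329 = 281409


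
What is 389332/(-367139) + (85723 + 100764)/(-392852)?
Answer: -221416505557/144231290428 ≈ -1.5351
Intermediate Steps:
389332/(-367139) + (85723 + 100764)/(-392852) = 389332*(-1/367139) + 186487*(-1/392852) = -389332/367139 - 186487/392852 = -221416505557/144231290428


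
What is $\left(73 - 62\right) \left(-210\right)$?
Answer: $-2310$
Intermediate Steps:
$\left(73 - 62\right) \left(-210\right) = 11 \left(-210\right) = -2310$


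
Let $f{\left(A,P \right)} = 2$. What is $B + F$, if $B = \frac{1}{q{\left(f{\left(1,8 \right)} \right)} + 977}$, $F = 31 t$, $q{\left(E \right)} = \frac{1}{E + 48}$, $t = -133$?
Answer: $- \frac{201412623}{48851} \approx -4123.0$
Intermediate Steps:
$q{\left(E \right)} = \frac{1}{48 + E}$
$F = -4123$ ($F = 31 \left(-133\right) = -4123$)
$B = \frac{50}{48851}$ ($B = \frac{1}{\frac{1}{48 + 2} + 977} = \frac{1}{\frac{1}{50} + 977} = \frac{1}{\frac{48851}{50}} = \frac{50}{48851} \approx 0.0010235$)
$B + F = \frac{50}{48851} - 4123 = - \frac{201412623}{48851}$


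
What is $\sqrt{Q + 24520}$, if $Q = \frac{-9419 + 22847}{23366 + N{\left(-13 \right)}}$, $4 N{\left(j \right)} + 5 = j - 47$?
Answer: $\frac{2 \sqrt{5941725764878}}{31133} \approx 156.59$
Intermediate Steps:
$N{\left(j \right)} = -13 + \frac{j}{4}$ ($N{\left(j \right)} = - \frac{5}{4} + \frac{j - 47}{4} = - \frac{5}{4} + \frac{-47 + j}{4} = - \frac{5}{4} + \left(- \frac{47}{4} + \frac{j}{4}\right) = -13 + \frac{j}{4}$)
$Q = \frac{17904}{31133}$ ($Q = \frac{-9419 + 22847}{23366 + \left(-13 + \frac{1}{4} \left(-13\right)\right)} = \frac{13428}{23366 - \frac{65}{4}} = \frac{13428}{\frac{93399}{4}} = 13428 \cdot \frac{4}{93399} = \frac{17904}{31133} \approx 0.57508$)
$\sqrt{Q + 24520} = \sqrt{\frac{17904}{31133} + 24520} = \sqrt{\frac{763399064}{31133}} = \frac{2 \sqrt{5941725764878}}{31133}$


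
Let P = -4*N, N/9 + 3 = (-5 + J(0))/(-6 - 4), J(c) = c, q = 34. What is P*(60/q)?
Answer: 2700/17 ≈ 158.82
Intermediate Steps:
N = -45/2 (N = -27 + 9*((-5 + 0)/(-6 - 4)) = -27 + 9*(-5/(-10)) = -27 + 9*(-5*(-⅒)) = -27 + 9*(½) = -27 + 9/2 = -45/2 ≈ -22.500)
P = 90 (P = -4*(-45/2) = 90)
P*(60/q) = 90*(60/34) = 90*(60*(1/34)) = 90*(30/17) = 2700/17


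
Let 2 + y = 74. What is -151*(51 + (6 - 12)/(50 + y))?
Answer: -469308/61 ≈ -7693.6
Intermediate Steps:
y = 72 (y = -2 + 74 = 72)
-151*(51 + (6 - 12)/(50 + y)) = -151*(51 + (6 - 12)/(50 + 72)) = -151*(51 - 6/122) = -151*(51 - 6*1/122) = -151*(51 - 3/61) = -151*3108/61 = -469308/61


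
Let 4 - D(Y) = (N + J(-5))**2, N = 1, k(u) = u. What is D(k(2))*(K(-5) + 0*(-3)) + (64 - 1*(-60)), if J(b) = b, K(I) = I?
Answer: 184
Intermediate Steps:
D(Y) = -12 (D(Y) = 4 - (1 - 5)**2 = 4 - 1*(-4)**2 = 4 - 1*16 = 4 - 16 = -12)
D(k(2))*(K(-5) + 0*(-3)) + (64 - 1*(-60)) = -12*(-5 + 0*(-3)) + (64 - 1*(-60)) = -12*(-5 + 0) + (64 + 60) = -12*(-5) + 124 = 60 + 124 = 184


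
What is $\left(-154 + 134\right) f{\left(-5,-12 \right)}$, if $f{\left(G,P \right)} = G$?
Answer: $100$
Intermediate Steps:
$\left(-154 + 134\right) f{\left(-5,-12 \right)} = \left(-154 + 134\right) \left(-5\right) = \left(-20\right) \left(-5\right) = 100$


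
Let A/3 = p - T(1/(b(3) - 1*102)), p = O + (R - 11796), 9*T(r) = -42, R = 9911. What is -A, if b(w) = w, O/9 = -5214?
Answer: 146419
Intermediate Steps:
O = -46926 (O = 9*(-5214) = -46926)
T(r) = -14/3 (T(r) = (1/9)*(-42) = -14/3)
p = -48811 (p = -46926 + (9911 - 11796) = -46926 - 1885 = -48811)
A = -146419 (A = 3*(-48811 - 1*(-14/3)) = 3*(-48811 + 14/3) = 3*(-146419/3) = -146419)
-A = -1*(-146419) = 146419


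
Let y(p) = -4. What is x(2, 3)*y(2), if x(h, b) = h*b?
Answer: -24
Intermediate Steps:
x(h, b) = b*h
x(2, 3)*y(2) = (3*2)*(-4) = 6*(-4) = -24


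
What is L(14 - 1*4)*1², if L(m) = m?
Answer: 10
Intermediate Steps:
L(14 - 1*4)*1² = (14 - 1*4)*1² = (14 - 4)*1 = 10*1 = 10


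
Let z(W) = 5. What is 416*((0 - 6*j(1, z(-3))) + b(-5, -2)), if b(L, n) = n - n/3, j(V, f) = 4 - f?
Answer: 5824/3 ≈ 1941.3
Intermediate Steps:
b(L, n) = 2*n/3 (b(L, n) = n - n/3 = 2*n/3)
416*((0 - 6*j(1, z(-3))) + b(-5, -2)) = 416*((0 - 6*(4 - 1*5)) + (2/3)*(-2)) = 416*((0 - 6*(4 - 5)) - 4/3) = 416*((0 - 6*(-1)) - 4/3) = 416*((0 + 6) - 4/3) = 416*(6 - 4/3) = 416*(14/3) = 5824/3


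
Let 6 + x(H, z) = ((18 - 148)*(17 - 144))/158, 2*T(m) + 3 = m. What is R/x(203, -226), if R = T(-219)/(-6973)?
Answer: 8769/54256913 ≈ 0.00016162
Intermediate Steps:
T(m) = -3/2 + m/2
x(H, z) = 7781/79 (x(H, z) = -6 + ((18 - 148)*(17 - 144))/158 = -6 - 130*(-127)*(1/158) = -6 + 16510*(1/158) = -6 + 8255/79 = 7781/79)
R = 111/6973 (R = (-3/2 + (½)*(-219))/(-6973) = (-3/2 - 219/2)*(-1/6973) = -111*(-1/6973) = 111/6973 ≈ 0.015919)
R/x(203, -226) = 111/(6973*(7781/79)) = (111/6973)*(79/7781) = 8769/54256913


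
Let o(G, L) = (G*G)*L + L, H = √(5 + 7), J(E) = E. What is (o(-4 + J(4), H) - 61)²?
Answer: 3733 - 244*√3 ≈ 3310.4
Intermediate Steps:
H = 2*√3 (H = √12 = 2*√3 ≈ 3.4641)
o(G, L) = L + L*G² (o(G, L) = G²*L + L = L*G² + L = L + L*G²)
(o(-4 + J(4), H) - 61)² = ((2*√3)*(1 + (-4 + 4)²) - 61)² = ((2*√3)*(1 + 0²) - 61)² = ((2*√3)*(1 + 0) - 61)² = ((2*√3)*1 - 61)² = (2*√3 - 61)² = (-61 + 2*√3)²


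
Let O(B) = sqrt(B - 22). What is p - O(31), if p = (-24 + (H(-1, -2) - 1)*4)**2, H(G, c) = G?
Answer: 1021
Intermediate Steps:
O(B) = sqrt(-22 + B)
p = 1024 (p = (-24 + (-1 - 1)*4)**2 = (-24 - 2*4)**2 = (-24 - 8)**2 = (-32)**2 = 1024)
p - O(31) = 1024 - sqrt(-22 + 31) = 1024 - sqrt(9) = 1024 - 1*3 = 1024 - 3 = 1021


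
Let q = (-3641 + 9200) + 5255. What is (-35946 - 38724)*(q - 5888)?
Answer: -367824420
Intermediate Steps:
q = 10814 (q = 5559 + 5255 = 10814)
(-35946 - 38724)*(q - 5888) = (-35946 - 38724)*(10814 - 5888) = -74670*4926 = -367824420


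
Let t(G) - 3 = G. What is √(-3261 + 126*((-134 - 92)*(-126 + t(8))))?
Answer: √3271479 ≈ 1808.7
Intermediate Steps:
t(G) = 3 + G
√(-3261 + 126*((-134 - 92)*(-126 + t(8)))) = √(-3261 + 126*((-134 - 92)*(-126 + (3 + 8)))) = √(-3261 + 126*(-226*(-126 + 11))) = √(-3261 + 126*(-226*(-115))) = √(-3261 + 126*25990) = √(-3261 + 3274740) = √3271479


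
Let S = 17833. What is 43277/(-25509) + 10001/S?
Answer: -516643232/454901997 ≈ -1.1357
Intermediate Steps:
43277/(-25509) + 10001/S = 43277/(-25509) + 10001/17833 = 43277*(-1/25509) + 10001*(1/17833) = -43277/25509 + 10001/17833 = -516643232/454901997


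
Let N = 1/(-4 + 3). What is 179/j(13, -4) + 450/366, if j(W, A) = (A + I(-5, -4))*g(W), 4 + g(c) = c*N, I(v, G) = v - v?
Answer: 16019/4148 ≈ 3.8619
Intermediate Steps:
N = -1 (N = 1/(-1) = -1)
I(v, G) = 0
g(c) = -4 - c (g(c) = -4 + c*(-1) = -4 - c)
j(W, A) = A*(-4 - W) (j(W, A) = (A + 0)*(-4 - W) = A*(-4 - W))
179/j(13, -4) + 450/366 = 179/((-1*(-4)*(4 + 13))) + 450/366 = 179/((-1*(-4)*17)) + 450*(1/366) = 179/68 + 75/61 = 16019/4148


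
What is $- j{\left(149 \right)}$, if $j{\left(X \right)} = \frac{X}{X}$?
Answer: $-1$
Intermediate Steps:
$j{\left(X \right)} = 1$
$- j{\left(149 \right)} = \left(-1\right) 1 = -1$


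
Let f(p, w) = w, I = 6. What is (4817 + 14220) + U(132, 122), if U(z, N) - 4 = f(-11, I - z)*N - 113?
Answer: 3556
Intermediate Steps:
U(z, N) = -109 + N*(6 - z) (U(z, N) = 4 + ((6 - z)*N - 113) = 4 + (N*(6 - z) - 113) = 4 + (-113 + N*(6 - z)) = -109 + N*(6 - z))
(4817 + 14220) + U(132, 122) = (4817 + 14220) + (-109 - 1*122*(-6 + 132)) = 19037 + (-109 - 1*122*126) = 19037 + (-109 - 15372) = 19037 - 15481 = 3556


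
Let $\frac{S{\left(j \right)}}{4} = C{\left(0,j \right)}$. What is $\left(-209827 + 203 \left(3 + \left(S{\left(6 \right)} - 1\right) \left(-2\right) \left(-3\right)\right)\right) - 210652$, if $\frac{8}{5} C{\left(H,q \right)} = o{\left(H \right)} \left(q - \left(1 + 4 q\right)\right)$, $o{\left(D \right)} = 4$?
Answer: $-652508$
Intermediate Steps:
$C{\left(H,q \right)} = - \frac{5}{2} - \frac{15 q}{2}$ ($C{\left(H,q \right)} = \frac{5 \cdot 4 \left(q - \left(1 + 4 q\right)\right)}{8} = \frac{5 \cdot 4 \left(-1 - 3 q\right)}{8} = \frac{5 \left(-4 - 12 q\right)}{8} = - \frac{5}{2} - \frac{15 q}{2}$)
$S{\left(j \right)} = -10 - 30 j$ ($S{\left(j \right)} = 4 \left(- \frac{5}{2} - \frac{15 j}{2}\right) = -10 - 30 j$)
$\left(-209827 + 203 \left(3 + \left(S{\left(6 \right)} - 1\right) \left(-2\right) \left(-3\right)\right)\right) - 210652 = \left(-209827 + 203 \left(3 + \left(\left(-10 - 180\right) - 1\right) \left(-2\right) \left(-3\right)\right)\right) - 210652 = \left(-209827 + 203 \left(3 + \left(-190 - 1\right) \left(-2\right) \left(-3\right)\right)\right) - 210652 = \left(-209827 + 203 \left(3 + \left(-191\right) \left(-2\right) \left(-3\right)\right)\right) - 210652 = \left(-209827 + 203 \left(3 + 382 \left(-3\right)\right)\right) - 210652 = \left(-209827 + 203 \left(3 - 1146\right)\right) - 210652 = \left(-209827 + 203 \left(-1143\right)\right) - 210652 = \left(-209827 - 232029\right) - 210652 = -441856 - 210652 = -652508$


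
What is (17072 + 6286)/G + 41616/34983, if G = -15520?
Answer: -9514033/30163120 ≈ -0.31542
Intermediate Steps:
(17072 + 6286)/G + 41616/34983 = (17072 + 6286)/(-15520) + 41616/34983 = 23358*(-1/15520) + 41616*(1/34983) = -11679/7760 + 4624/3887 = -9514033/30163120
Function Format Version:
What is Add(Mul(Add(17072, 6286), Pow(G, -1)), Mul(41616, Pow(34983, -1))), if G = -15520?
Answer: Rational(-9514033, 30163120) ≈ -0.31542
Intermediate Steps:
Add(Mul(Add(17072, 6286), Pow(G, -1)), Mul(41616, Pow(34983, -1))) = Add(Mul(Add(17072, 6286), Pow(-15520, -1)), Mul(41616, Pow(34983, -1))) = Add(Mul(23358, Rational(-1, 15520)), Mul(41616, Rational(1, 34983))) = Add(Rational(-11679, 7760), Rational(4624, 3887)) = Rational(-9514033, 30163120)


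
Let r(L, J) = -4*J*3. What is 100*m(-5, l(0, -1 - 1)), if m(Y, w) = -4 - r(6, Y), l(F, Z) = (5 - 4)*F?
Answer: -6400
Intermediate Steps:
r(L, J) = -12*J
l(F, Z) = F (l(F, Z) = 1*F = F)
m(Y, w) = -4 + 12*Y (m(Y, w) = -4 - (-12)*Y = -4 + 12*Y)
100*m(-5, l(0, -1 - 1)) = 100*(-4 + 12*(-5)) = 100*(-4 - 60) = 100*(-64) = -6400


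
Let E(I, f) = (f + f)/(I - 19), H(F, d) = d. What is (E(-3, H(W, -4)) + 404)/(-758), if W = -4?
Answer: -2224/4169 ≈ -0.53346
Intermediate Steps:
E(I, f) = 2*f/(-19 + I) (E(I, f) = (2*f)/(-19 + I) = 2*f/(-19 + I))
(E(-3, H(W, -4)) + 404)/(-758) = (2*(-4)/(-19 - 3) + 404)/(-758) = (2*(-4)/(-22) + 404)*(-1/758) = (2*(-4)*(-1/22) + 404)*(-1/758) = (4/11 + 404)*(-1/758) = (4448/11)*(-1/758) = -2224/4169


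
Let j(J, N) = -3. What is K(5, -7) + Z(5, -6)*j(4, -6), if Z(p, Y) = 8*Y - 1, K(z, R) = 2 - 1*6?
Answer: 143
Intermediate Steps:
K(z, R) = -4 (K(z, R) = 2 - 6 = -4)
Z(p, Y) = -1 + 8*Y
K(5, -7) + Z(5, -6)*j(4, -6) = -4 + (-1 + 8*(-6))*(-3) = -4 + (-1 - 48)*(-3) = -4 - 49*(-3) = -4 + 147 = 143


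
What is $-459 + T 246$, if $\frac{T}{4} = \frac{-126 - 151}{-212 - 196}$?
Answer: $\frac{3554}{17} \approx 209.06$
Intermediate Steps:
$T = \frac{277}{102}$ ($T = 4 \frac{-126 - 151}{-212 - 196} = 4 \left(- \frac{277}{-408}\right) = 4 \left(\left(-277\right) \left(- \frac{1}{408}\right)\right) = 4 \cdot \frac{277}{408} = \frac{277}{102} \approx 2.7157$)
$-459 + T 246 = -459 + \frac{277}{102} \cdot 246 = -459 + \frac{11357}{17} = \frac{3554}{17}$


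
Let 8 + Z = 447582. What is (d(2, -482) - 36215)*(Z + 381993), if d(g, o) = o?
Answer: -30442620199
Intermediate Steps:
Z = 447574 (Z = -8 + 447582 = 447574)
(d(2, -482) - 36215)*(Z + 381993) = (-482 - 36215)*(447574 + 381993) = -36697*829567 = -30442620199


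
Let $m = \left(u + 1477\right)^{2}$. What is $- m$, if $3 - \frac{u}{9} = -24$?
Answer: $-2958400$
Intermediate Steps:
$u = 243$ ($u = 27 - -216 = 27 + 216 = 243$)
$m = 2958400$ ($m = \left(243 + 1477\right)^{2} = 1720^{2} = 2958400$)
$- m = \left(-1\right) 2958400 = -2958400$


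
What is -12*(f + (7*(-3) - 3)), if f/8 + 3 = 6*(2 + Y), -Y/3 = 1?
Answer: 1152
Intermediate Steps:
Y = -3 (Y = -3*1 = -3)
f = -72 (f = -24 + 8*(6*(2 - 3)) = -24 + 8*(6*(-1)) = -24 + 8*(-6) = -24 - 48 = -72)
-12*(f + (7*(-3) - 3)) = -12*(-72 + (7*(-3) - 3)) = -12*(-72 + (-21 - 3)) = -12*(-72 - 24) = -12*(-96) = 1152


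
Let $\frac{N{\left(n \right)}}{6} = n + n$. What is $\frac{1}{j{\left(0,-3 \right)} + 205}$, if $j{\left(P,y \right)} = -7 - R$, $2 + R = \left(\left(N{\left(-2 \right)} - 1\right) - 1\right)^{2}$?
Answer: $- \frac{1}{476} \approx -0.0021008$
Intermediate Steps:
$N{\left(n \right)} = 12 n$ ($N{\left(n \right)} = 6 \left(n + n\right) = 6 \cdot 2 n = 12 n$)
$R = 674$ ($R = -2 + \left(\left(12 \left(-2\right) - 1\right) - 1\right)^{2} = -2 + \left(\left(-24 - 1\right) - 1\right)^{2} = -2 + \left(-25 - 1\right)^{2} = -2 + \left(-26\right)^{2} = -2 + 676 = 674$)
$j{\left(P,y \right)} = -681$ ($j{\left(P,y \right)} = -7 - 674 = -681$)
$\frac{1}{j{\left(0,-3 \right)} + 205} = \frac{1}{-681 + 205} = \frac{1}{-476} = - \frac{1}{476}$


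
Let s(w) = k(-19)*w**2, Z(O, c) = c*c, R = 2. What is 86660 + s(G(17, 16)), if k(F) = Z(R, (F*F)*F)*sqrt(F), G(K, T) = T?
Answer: 86660 + 12043745536*I*sqrt(19) ≈ 86660.0 + 5.2497e+10*I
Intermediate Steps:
Z(O, c) = c**2
k(F) = F**(13/2) (k(F) = ((F*F)*F)**2*sqrt(F) = (F**2*F)**2*sqrt(F) = (F**3)**2*sqrt(F) = F**6*sqrt(F) = F**(13/2))
s(w) = 47045881*I*sqrt(19)*w**2 (s(w) = (-19)**(13/2)*w**2 = (47045881*I*sqrt(19))*w**2 = 47045881*I*sqrt(19)*w**2)
86660 + s(G(17, 16)) = 86660 + 47045881*I*sqrt(19)*16**2 = 86660 + 47045881*I*sqrt(19)*256 = 86660 + 12043745536*I*sqrt(19)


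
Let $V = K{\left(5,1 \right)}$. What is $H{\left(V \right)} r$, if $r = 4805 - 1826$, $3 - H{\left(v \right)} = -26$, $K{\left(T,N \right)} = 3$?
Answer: $86391$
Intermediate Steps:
$V = 3$
$H{\left(v \right)} = 29$ ($H{\left(v \right)} = 3 - -26 = 3 + 26 = 29$)
$r = 2979$
$H{\left(V \right)} r = 29 \cdot 2979 = 86391$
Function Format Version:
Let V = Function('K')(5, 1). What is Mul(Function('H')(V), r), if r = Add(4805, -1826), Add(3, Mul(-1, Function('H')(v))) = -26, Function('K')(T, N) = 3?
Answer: 86391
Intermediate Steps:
V = 3
Function('H')(v) = 29 (Function('H')(v) = Add(3, Mul(-1, -26)) = Add(3, 26) = 29)
r = 2979
Mul(Function('H')(V), r) = Mul(29, 2979) = 86391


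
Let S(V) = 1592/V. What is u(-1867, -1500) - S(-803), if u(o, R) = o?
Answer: -1497609/803 ≈ -1865.0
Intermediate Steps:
u(-1867, -1500) - S(-803) = -1867 - 1592/(-803) = -1867 - 1592*(-1)/803 = -1867 - 1*(-1592/803) = -1867 + 1592/803 = -1497609/803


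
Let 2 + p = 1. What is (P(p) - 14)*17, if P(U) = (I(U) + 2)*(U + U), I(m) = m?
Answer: -272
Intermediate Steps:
p = -1 (p = -2 + 1 = -1)
P(U) = 2*U*(2 + U) (P(U) = (U + 2)*(U + U) = (2 + U)*(2*U) = 2*U*(2 + U))
(P(p) - 14)*17 = (2*(-1)*(2 - 1) - 14)*17 = (2*(-1)*1 - 14)*17 = (-2 - 14)*17 = -16*17 = -272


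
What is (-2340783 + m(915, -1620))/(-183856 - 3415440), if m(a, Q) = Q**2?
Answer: -283617/3599296 ≈ -0.078798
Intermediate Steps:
(-2340783 + m(915, -1620))/(-183856 - 3415440) = (-2340783 + (-1620)**2)/(-183856 - 3415440) = (-2340783 + 2624400)/(-3599296) = 283617*(-1/3599296) = -283617/3599296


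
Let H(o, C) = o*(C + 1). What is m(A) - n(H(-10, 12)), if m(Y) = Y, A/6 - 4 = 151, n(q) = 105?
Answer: 825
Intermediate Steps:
H(o, C) = o*(1 + C)
A = 930 (A = 24 + 6*151 = 24 + 906 = 930)
m(A) - n(H(-10, 12)) = 930 - 1*105 = 930 - 105 = 825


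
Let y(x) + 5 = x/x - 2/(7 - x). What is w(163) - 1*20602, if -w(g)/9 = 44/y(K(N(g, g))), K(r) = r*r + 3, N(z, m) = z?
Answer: -1089303788/53129 ≈ -20503.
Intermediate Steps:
K(r) = 3 + r**2 (K(r) = r**2 + 3 = 3 + r**2)
y(x) = -4 - 2/(7 - x) (y(x) = -5 + (x/x - 2/(7 - x)) = -5 + (1 - 2/(7 - x)) = -4 - 2/(7 - x))
w(g) = -198*(-4 + g**2)/(9 - 2*g**2) (w(g) = -396/(2*(15 - 2*(3 + g**2))/(-7 + (3 + g**2))) = -396/(2*(15 + (-6 - 2*g**2))/(-4 + g**2)) = -396/(2*(9 - 2*g**2)/(-4 + g**2)) = -396*(-4 + g**2)/(2*(9 - 2*g**2)) = -198*(-4 + g**2)/(9 - 2*g**2))
w(163) - 1*20602 = 198*(-4 + 163**2)/(-9 + 2*163**2) - 1*20602 = 198*(-4 + 26569)/(-9 + 2*26569) - 20602 = 198*26565/(-9 + 53138) - 20602 = 198*26565/53129 - 20602 = 198*(1/53129)*26565 - 20602 = 5259870/53129 - 20602 = -1089303788/53129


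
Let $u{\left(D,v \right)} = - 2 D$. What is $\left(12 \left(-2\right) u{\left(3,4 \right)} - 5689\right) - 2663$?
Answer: $-8208$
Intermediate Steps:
$\left(12 \left(-2\right) u{\left(3,4 \right)} - 5689\right) - 2663 = \left(12 \left(-2\right) \left(\left(-2\right) 3\right) - 5689\right) - 2663 = \left(\left(-24\right) \left(-6\right) - 5689\right) - 2663 = \left(144 - 5689\right) - 2663 = -5545 - 2663 = -8208$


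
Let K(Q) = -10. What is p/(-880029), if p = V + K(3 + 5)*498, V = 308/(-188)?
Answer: 234137/41361363 ≈ 0.0056608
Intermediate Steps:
V = -77/47 (V = 308*(-1/188) = -77/47 ≈ -1.6383)
p = -234137/47 (p = -77/47 - 10*498 = -77/47 - 4980 = -234137/47 ≈ -4981.6)
p/(-880029) = -234137/47/(-880029) = -234137/47*(-1/880029) = 234137/41361363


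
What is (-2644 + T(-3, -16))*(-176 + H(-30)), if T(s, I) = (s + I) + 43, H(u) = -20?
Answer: 513520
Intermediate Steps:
T(s, I) = 43 + I + s (T(s, I) = (I + s) + 43 = 43 + I + s)
(-2644 + T(-3, -16))*(-176 + H(-30)) = (-2644 + (43 - 16 - 3))*(-176 - 20) = (-2644 + 24)*(-196) = -2620*(-196) = 513520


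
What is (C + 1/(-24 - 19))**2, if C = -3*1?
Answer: 16900/1849 ≈ 9.1401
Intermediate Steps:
C = -3
(C + 1/(-24 - 19))**2 = (-3 + 1/(-24 - 19))**2 = (-3 + 1/(-43))**2 = (-3 - 1/43)**2 = (-130/43)**2 = 16900/1849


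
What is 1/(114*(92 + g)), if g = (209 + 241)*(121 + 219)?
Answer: 1/17452488 ≈ 5.7298e-8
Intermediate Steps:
g = 153000 (g = 450*340 = 153000)
1/(114*(92 + g)) = 1/(114*(92 + 153000)) = 1/(114*153092) = 1/17452488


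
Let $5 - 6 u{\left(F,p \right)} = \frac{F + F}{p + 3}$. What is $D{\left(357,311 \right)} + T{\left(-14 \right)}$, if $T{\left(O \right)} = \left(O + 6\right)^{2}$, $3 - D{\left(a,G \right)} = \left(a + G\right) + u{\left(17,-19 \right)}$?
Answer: $- \frac{9635}{16} \approx -602.19$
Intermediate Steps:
$u{\left(F,p \right)} = \frac{5}{6} - \frac{F}{3 \left(3 + p\right)}$ ($u{\left(F,p \right)} = \frac{5}{6} - \frac{\left(F + F\right) \frac{1}{p + 3}}{6} = \frac{5}{6} - \frac{2 F \frac{1}{3 + p}}{6} = \frac{5}{6} - \frac{F}{3 \left(3 + p\right)}$)
$D{\left(a,G \right)} = \frac{29}{16} - G - a$ ($D{\left(a,G \right)} = 3 - \left(\left(a + G\right) + \frac{15 - 34 + 5 \left(-19\right)}{6 \left(3 - 19\right)}\right) = 3 - \left(\left(G + a\right) + \frac{15 - 34 - 95}{6 \left(-16\right)}\right) = 3 - \left(\left(G + a\right) + \frac{1}{6} \left(- \frac{1}{16}\right) \left(-114\right)\right) = 3 - \left(\left(G + a\right) + \frac{19}{16}\right) = 3 - \left(\frac{19}{16} + G + a\right) = \frac{29}{16} - G - a$)
$T{\left(O \right)} = \left(6 + O\right)^{2}$
$D{\left(357,311 \right)} + T{\left(-14 \right)} = \left(\frac{29}{16} - 311 - 357\right) + \left(6 - 14\right)^{2} = \left(\frac{29}{16} - 311 - 357\right) + \left(-8\right)^{2} = - \frac{10659}{16} + 64 = - \frac{9635}{16}$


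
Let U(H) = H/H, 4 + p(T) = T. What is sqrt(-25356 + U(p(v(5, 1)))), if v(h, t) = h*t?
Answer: I*sqrt(25355) ≈ 159.23*I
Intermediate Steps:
p(T) = -4 + T
U(H) = 1
sqrt(-25356 + U(p(v(5, 1)))) = sqrt(-25356 + 1) = sqrt(-25355) = I*sqrt(25355)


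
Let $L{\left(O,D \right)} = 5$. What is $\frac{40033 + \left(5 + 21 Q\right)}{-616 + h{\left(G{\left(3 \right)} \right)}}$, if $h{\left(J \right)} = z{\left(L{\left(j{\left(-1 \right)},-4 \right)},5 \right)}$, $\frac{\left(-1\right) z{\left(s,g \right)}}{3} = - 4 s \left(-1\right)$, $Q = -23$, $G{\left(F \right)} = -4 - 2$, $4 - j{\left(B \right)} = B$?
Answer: $- \frac{39555}{676} \approx -58.513$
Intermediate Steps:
$j{\left(B \right)} = 4 - B$
$G{\left(F \right)} = -6$ ($G{\left(F \right)} = -4 - 2 = -6$)
$z{\left(s,g \right)} = - 12 s$ ($z{\left(s,g \right)} = - 3 - 4 s \left(-1\right) = - 3 \cdot 4 s = - 12 s$)
$h{\left(J \right)} = -60$ ($h{\left(J \right)} = \left(-12\right) 5 = -60$)
$\frac{40033 + \left(5 + 21 Q\right)}{-616 + h{\left(G{\left(3 \right)} \right)}} = \frac{40033 + \left(5 + 21 \left(-23\right)\right)}{-616 - 60} = \frac{40033 + \left(5 - 483\right)}{-676} = \left(40033 - 478\right) \left(- \frac{1}{676}\right) = 39555 \left(- \frac{1}{676}\right) = - \frac{39555}{676}$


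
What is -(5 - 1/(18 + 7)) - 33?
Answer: -949/25 ≈ -37.960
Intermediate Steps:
-(5 - 1/(18 + 7)) - 33 = -(5 - 1/25) - 33 = -1*124/25 - 33 = -124/25 - 33 = -949/25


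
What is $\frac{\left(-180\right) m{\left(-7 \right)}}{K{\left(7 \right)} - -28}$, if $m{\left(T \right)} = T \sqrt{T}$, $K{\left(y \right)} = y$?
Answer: $36 i \sqrt{7} \approx 95.247 i$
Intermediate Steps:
$m{\left(T \right)} = T^{\frac{3}{2}}$
$\frac{\left(-180\right) m{\left(-7 \right)}}{K{\left(7 \right)} - -28} = \frac{\left(-180\right) \left(-7\right)^{\frac{3}{2}}}{7 - -28} = \frac{\left(-180\right) \left(- 7 i \sqrt{7}\right)}{7 + 28} = \frac{1260 i \sqrt{7}}{35} = 1260 i \sqrt{7} \cdot \frac{1}{35} = 36 i \sqrt{7}$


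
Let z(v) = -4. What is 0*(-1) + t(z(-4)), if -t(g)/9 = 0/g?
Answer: 0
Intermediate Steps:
t(g) = 0 (t(g) = -0/g = -9*0 = 0)
0*(-1) + t(z(-4)) = 0*(-1) + 0 = 0 + 0 = 0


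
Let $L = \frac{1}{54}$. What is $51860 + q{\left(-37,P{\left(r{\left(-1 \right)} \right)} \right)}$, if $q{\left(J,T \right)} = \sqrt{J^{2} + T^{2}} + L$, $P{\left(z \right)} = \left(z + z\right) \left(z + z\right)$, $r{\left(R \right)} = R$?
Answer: $\frac{2800441}{54} + \sqrt{1385} \approx 51897.0$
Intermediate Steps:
$L = \frac{1}{54} \approx 0.018519$
$P{\left(z \right)} = 4 z^{2}$ ($P{\left(z \right)} = 2 z 2 z = 4 z^{2}$)
$q{\left(J,T \right)} = \frac{1}{54} + \sqrt{J^{2} + T^{2}}$ ($q{\left(J,T \right)} = \sqrt{J^{2} + T^{2}} + \frac{1}{54} = \frac{1}{54} + \sqrt{J^{2} + T^{2}}$)
$51860 + q{\left(-37,P{\left(r{\left(-1 \right)} \right)} \right)} = 51860 + \left(\frac{1}{54} + \sqrt{\left(-37\right)^{2} + \left(4 \left(-1\right)^{2}\right)^{2}}\right) = 51860 + \left(\frac{1}{54} + \sqrt{1369 + \left(4 \cdot 1\right)^{2}}\right) = 51860 + \left(\frac{1}{54} + \sqrt{1369 + 4^{2}}\right) = 51860 + \left(\frac{1}{54} + \sqrt{1369 + 16}\right) = 51860 + \left(\frac{1}{54} + \sqrt{1385}\right) = \frac{2800441}{54} + \sqrt{1385}$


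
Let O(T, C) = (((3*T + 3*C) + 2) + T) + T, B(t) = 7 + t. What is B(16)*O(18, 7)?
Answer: 2599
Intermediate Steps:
O(T, C) = 2 + 3*C + 5*T (O(T, C) = (((3*C + 3*T) + 2) + T) + T = ((2 + 3*C + 3*T) + T) + T = (2 + 3*C + 4*T) + T = 2 + 3*C + 5*T)
B(16)*O(18, 7) = (7 + 16)*(2 + 3*7 + 5*18) = 23*(2 + 21 + 90) = 23*113 = 2599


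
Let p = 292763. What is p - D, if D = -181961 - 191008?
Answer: 665732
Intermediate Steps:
D = -372969
p - D = 292763 - 1*(-372969) = 292763 + 372969 = 665732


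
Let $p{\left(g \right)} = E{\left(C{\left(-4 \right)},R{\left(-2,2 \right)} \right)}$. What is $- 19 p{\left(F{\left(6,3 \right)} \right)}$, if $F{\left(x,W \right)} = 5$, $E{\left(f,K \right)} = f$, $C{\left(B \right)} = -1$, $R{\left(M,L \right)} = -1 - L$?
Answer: $19$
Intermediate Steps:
$p{\left(g \right)} = -1$
$- 19 p{\left(F{\left(6,3 \right)} \right)} = \left(-19\right) \left(-1\right) = 19$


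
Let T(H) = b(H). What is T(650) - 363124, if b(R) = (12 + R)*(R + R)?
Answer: 497476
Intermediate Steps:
b(R) = 2*R*(12 + R) (b(R) = (12 + R)*(2*R) = 2*R*(12 + R))
T(H) = 2*H*(12 + H)
T(650) - 363124 = 2*650*(12 + 650) - 363124 = 2*650*662 - 363124 = 860600 - 363124 = 497476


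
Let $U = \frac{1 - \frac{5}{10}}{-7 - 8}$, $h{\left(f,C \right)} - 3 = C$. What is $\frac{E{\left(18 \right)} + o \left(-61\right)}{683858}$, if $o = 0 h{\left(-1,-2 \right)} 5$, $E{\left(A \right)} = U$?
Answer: $- \frac{1}{20515740} \approx -4.8743 \cdot 10^{-8}$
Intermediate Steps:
$h{\left(f,C \right)} = 3 + C$
$U = - \frac{1}{30}$ ($U = \frac{1 - \frac{1}{2}}{-15} = \left(1 - \frac{1}{2}\right) \left(- \frac{1}{15}\right) = \frac{1}{2} \left(- \frac{1}{15}\right) = - \frac{1}{30} \approx -0.033333$)
$E{\left(A \right)} = - \frac{1}{30}$
$o = 0$ ($o = 0 \left(3 - 2\right) 5 = 0 \cdot 1 \cdot 5 = 0 \cdot 5 = 0$)
$\frac{E{\left(18 \right)} + o \left(-61\right)}{683858} = \frac{- \frac{1}{30} + 0 \left(-61\right)}{683858} = \left(- \frac{1}{30} + 0\right) \frac{1}{683858} = \left(- \frac{1}{30}\right) \frac{1}{683858} = - \frac{1}{20515740}$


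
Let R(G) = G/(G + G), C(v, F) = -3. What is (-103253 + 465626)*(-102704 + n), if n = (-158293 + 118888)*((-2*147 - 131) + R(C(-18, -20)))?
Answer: 12048698234001/2 ≈ 6.0243e+12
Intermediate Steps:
R(G) = 1/2 (R(G) = G/((2*G)) = (1/(2*G))*G = 1/2)
n = 33454845/2 (n = (-158293 + 118888)*((-2*147 - 131) + 1/2) = -39405*((-294 - 131) + 1/2) = -39405*(-425 + 1/2) = -39405*(-849/2) = 33454845/2 ≈ 1.6727e+7)
(-103253 + 465626)*(-102704 + n) = (-103253 + 465626)*(-102704 + 33454845/2) = 362373*(33249437/2) = 12048698234001/2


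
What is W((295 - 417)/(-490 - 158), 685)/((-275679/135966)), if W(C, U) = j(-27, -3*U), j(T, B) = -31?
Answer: 1404982/91893 ≈ 15.289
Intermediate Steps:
W(C, U) = -31
W((295 - 417)/(-490 - 158), 685)/((-275679/135966)) = -31/((-275679/135966)) = -31/((-275679*1/135966)) = -31/(-91893/45322) = -31*(-45322/91893) = 1404982/91893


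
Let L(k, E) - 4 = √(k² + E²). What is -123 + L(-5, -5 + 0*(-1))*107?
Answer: 305 + 535*√2 ≈ 1061.6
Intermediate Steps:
L(k, E) = 4 + √(E² + k²) (L(k, E) = 4 + √(k² + E²) = 4 + √(E² + k²))
-123 + L(-5, -5 + 0*(-1))*107 = -123 + (4 + √((-5 + 0*(-1))² + (-5)²))*107 = -123 + (4 + √((-5 + 0)² + 25))*107 = -123 + (4 + √((-5)² + 25))*107 = -123 + (4 + √(25 + 25))*107 = -123 + (4 + √50)*107 = -123 + (4 + 5*√2)*107 = -123 + (428 + 535*√2) = 305 + 535*√2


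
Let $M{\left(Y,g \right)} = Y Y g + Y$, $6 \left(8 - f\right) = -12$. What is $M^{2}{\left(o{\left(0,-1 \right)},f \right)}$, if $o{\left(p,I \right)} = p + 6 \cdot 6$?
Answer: $168896016$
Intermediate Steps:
$f = 10$ ($f = 8 - -2 = 8 + 2 = 10$)
$o{\left(p,I \right)} = 36 + p$ ($o{\left(p,I \right)} = p + 36 = 36 + p$)
$M{\left(Y,g \right)} = Y + g Y^{2}$ ($M{\left(Y,g \right)} = Y^{2} g + Y = g Y^{2} + Y = Y + g Y^{2}$)
$M^{2}{\left(o{\left(0,-1 \right)},f \right)} = \left(\left(36 + 0\right) \left(1 + \left(36 + 0\right) 10\right)\right)^{2} = \left(36 \left(1 + 36 \cdot 10\right)\right)^{2} = \left(36 \left(1 + 360\right)\right)^{2} = \left(36 \cdot 361\right)^{2} = 12996^{2} = 168896016$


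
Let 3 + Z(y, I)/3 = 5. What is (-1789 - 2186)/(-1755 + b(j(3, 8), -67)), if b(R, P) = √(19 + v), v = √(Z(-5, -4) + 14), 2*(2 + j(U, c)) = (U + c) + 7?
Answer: 3975/(1755 - √(19 + 2*√5)) ≈ 2.2712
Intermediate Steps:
Z(y, I) = 6 (Z(y, I) = -9 + 3*5 = -9 + 15 = 6)
j(U, c) = 3/2 + U/2 + c/2 (j(U, c) = -2 + ((U + c) + 7)/2 = -2 + (7 + U + c)/2 = -2 + (7/2 + U/2 + c/2) = 3/2 + U/2 + c/2)
v = 2*√5 (v = √(6 + 14) = √20 = 2*√5 ≈ 4.4721)
b(R, P) = √(19 + 2*√5)
(-1789 - 2186)/(-1755 + b(j(3, 8), -67)) = (-1789 - 2186)/(-1755 + √(19 + 2*√5)) = -3975/(-1755 + √(19 + 2*√5))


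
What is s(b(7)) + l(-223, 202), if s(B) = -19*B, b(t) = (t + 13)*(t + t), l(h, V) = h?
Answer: -5543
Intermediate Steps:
b(t) = 2*t*(13 + t) (b(t) = (13 + t)*(2*t) = 2*t*(13 + t))
s(b(7)) + l(-223, 202) = -38*7*(13 + 7) - 223 = -38*7*20 - 223 = -19*280 - 223 = -5320 - 223 = -5543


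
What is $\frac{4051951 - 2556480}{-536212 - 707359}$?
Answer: $- \frac{1495471}{1243571} \approx -1.2026$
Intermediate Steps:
$\frac{4051951 - 2556480}{-536212 - 707359} = \frac{4051951 - 2556480}{-1243571} = 1495471 \left(- \frac{1}{1243571}\right) = - \frac{1495471}{1243571}$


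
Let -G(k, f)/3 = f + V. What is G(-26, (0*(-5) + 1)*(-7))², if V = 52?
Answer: 18225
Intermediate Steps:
G(k, f) = -156 - 3*f (G(k, f) = -3*(f + 52) = -3*(52 + f) = -156 - 3*f)
G(-26, (0*(-5) + 1)*(-7))² = (-156 - 3*(0*(-5) + 1)*(-7))² = (-156 - 3*(0 + 1)*(-7))² = (-156 - 3*(-7))² = (-156 + 21)² = (-135)² = 18225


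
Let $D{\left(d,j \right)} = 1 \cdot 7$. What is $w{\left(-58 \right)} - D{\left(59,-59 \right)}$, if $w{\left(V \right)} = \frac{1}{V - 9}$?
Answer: $- \frac{470}{67} \approx -7.0149$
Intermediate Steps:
$w{\left(V \right)} = \frac{1}{-9 + V}$
$D{\left(d,j \right)} = 7$
$w{\left(-58 \right)} - D{\left(59,-59 \right)} = \frac{1}{-9 - 58} - 7 = \frac{1}{-67} - 7 = - \frac{1}{67} - 7 = - \frac{470}{67}$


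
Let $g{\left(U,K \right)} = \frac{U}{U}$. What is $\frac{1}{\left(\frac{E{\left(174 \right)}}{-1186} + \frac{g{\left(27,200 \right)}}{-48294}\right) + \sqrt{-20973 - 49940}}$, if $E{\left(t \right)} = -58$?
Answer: $\frac{40091760031086}{58159627414920568621} - \frac{820154632508964 i \sqrt{70913}}{58159627414920568621} \approx 6.8934 \cdot 10^{-7} - 0.0037552 i$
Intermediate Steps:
$g{\left(U,K \right)} = 1$
$\frac{1}{\left(\frac{E{\left(174 \right)}}{-1186} + \frac{g{\left(27,200 \right)}}{-48294}\right) + \sqrt{-20973 - 49940}} = \frac{1}{\left(- \frac{58}{-1186} + 1 \frac{1}{-48294}\right) + \sqrt{-20973 - 49940}} = \frac{1}{\left(\left(-58\right) \left(- \frac{1}{1186}\right) + 1 \left(- \frac{1}{48294}\right)\right) + \sqrt{-70913}} = \frac{1}{\left(\frac{29}{593} - \frac{1}{48294}\right) + i \sqrt{70913}} = \frac{1}{\frac{1399933}{28638342} + i \sqrt{70913}}$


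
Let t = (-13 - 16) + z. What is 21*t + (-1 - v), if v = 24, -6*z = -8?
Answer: -606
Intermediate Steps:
z = 4/3 (z = -⅙*(-8) = 4/3 ≈ 1.3333)
t = -83/3 (t = (-13 - 16) + 4/3 = -29 + 4/3 = -83/3 ≈ -27.667)
21*t + (-1 - v) = 21*(-83/3) + (-1 - 1*24) = -581 + (-1 - 24) = -581 - 25 = -606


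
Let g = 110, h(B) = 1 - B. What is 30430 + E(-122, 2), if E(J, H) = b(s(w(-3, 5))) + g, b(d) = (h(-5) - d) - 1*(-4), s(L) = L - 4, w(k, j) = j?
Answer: 30549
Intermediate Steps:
s(L) = -4 + L
b(d) = 10 - d (b(d) = ((1 - 1*(-5)) - d) - 1*(-4) = ((1 + 5) - d) + 4 = (6 - d) + 4 = 10 - d)
E(J, H) = 119 (E(J, H) = (10 - (-4 + 5)) + 110 = (10 - 1*1) + 110 = (10 - 1) + 110 = 9 + 110 = 119)
30430 + E(-122, 2) = 30430 + 119 = 30549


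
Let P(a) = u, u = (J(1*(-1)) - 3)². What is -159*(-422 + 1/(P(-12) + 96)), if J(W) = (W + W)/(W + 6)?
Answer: 180422547/2689 ≈ 67097.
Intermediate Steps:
J(W) = 2*W/(6 + W) (J(W) = (2*W)/(6 + W) = 2*W/(6 + W))
u = 289/25 (u = (2*(1*(-1))/(6 + 1*(-1)) - 3)² = (2*(-1)/(6 - 1) - 3)² = (2*(-1)/5 - 3)² = (2*(-1)*(⅕) - 3)² = (-⅖ - 3)² = (-17/5)² = 289/25 ≈ 11.560)
P(a) = 289/25
-159*(-422 + 1/(P(-12) + 96)) = -159*(-422 + 1/(289/25 + 96)) = -159*(-422 + 1/(2689/25)) = -159*(-422 + 25/2689) = -159*(-1134733/2689) = 180422547/2689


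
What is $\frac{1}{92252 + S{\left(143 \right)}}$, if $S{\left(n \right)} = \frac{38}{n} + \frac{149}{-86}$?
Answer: $\frac{12298}{1134497057} \approx 1.084 \cdot 10^{-5}$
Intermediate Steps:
$S{\left(n \right)} = - \frac{149}{86} + \frac{38}{n}$ ($S{\left(n \right)} = \frac{38}{n} + 149 \left(- \frac{1}{86}\right) = \frac{38}{n} - \frac{149}{86} = - \frac{149}{86} + \frac{38}{n}$)
$\frac{1}{92252 + S{\left(143 \right)}} = \frac{1}{92252 - \left(\frac{149}{86} - \frac{38}{143}\right)} = \frac{1}{92252 + \left(- \frac{149}{86} + 38 \cdot \frac{1}{143}\right)} = \frac{1}{92252 + \left(- \frac{149}{86} + \frac{38}{143}\right)} = \frac{1}{92252 - \frac{18039}{12298}} = \frac{1}{\frac{1134497057}{12298}} = \frac{12298}{1134497057}$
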